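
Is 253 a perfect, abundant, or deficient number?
deficient

Proper divisors of 253: sum = 1 + 11 + 23 = 35
Since 35 < 253, 253 is deficient.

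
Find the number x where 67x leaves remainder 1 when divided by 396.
331

gcd(67, 396) = 1, so the inverse exists.
Extended Euclidean algorithm on (396, 67):
396 = 5 × 67 + 61  ⟹  61 = (1)·396 + (-5)·67
67 = 1 × 61 + 6  ⟹  6 = (-1)·396 + (6)·67
61 = 10 × 6 + 1  ⟹  1 = (11)·396 + (-65)·67
So (-65)·67 ≡ 1 (mod 396), i.e. 67^(-1) ≡ -65 ≡ 331 (mod 396).
Check: 67 × 331 = 22177 ≡ 1 (mod 396)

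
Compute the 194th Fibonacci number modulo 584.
553

Matrix identity: Q^n = [[F_(n+1), F_n], [F_n, F_(n-1)]] with Q = [[1,1],[1,0]].
n = 194 = 11000010₂. Square-and-multiply, entries mod 584:
Q^1 = [[1,1],[1,0]]
Q^3 = (Q^1)²·Q = [[3,2],[2,1]]
Q^6 = (Q^3)² = [[13,8],[8,5]]
Q^12 = (Q^6)² = [[233,144],[144,89]]
Q^24 = (Q^12)² = [[273,232],[232,41]]
Q^48 = (Q^24)² = [[457,432],[432,25]]
Q^97 = (Q^48)²·Q = [[425,105],[105,320]]
Q^194 = (Q^97)² = [[98,553],[553,129]]
F_194 mod 584 = Q^194[0][1] = 553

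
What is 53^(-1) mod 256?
29

gcd(53, 256) = 1, so the inverse exists.
Extended Euclidean algorithm on (256, 53):
256 = 4 × 53 + 44  ⟹  44 = (1)·256 + (-4)·53
53 = 1 × 44 + 9  ⟹  9 = (-1)·256 + (5)·53
44 = 4 × 9 + 8  ⟹  8 = (5)·256 + (-24)·53
9 = 1 × 8 + 1  ⟹  1 = (-6)·256 + (29)·53
So (29)·53 ≡ 1 (mod 256), i.e. 53^(-1) ≡ 29 (mod 256).
Check: 53 × 29 = 1537 ≡ 1 (mod 256)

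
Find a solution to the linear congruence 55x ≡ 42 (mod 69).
x ≡ 66 (mod 69)

gcd(55, 69) = 1, which divides 42, so solutions exist.
Find 55^(-1) mod 69 by the extended Euclidean algorithm:
69 = 1 × 55 + 14  ⟹  14 = (1)·69 + (-1)·55
55 = 3 × 14 + 13  ⟹  13 = (-3)·69 + (4)·55
14 = 1 × 13 + 1  ⟹  1 = (4)·69 + (-5)·55
So (-5)·55 ≡ 1 (mod 69), i.e. 55^(-1) ≡ -5 ≡ 64 (mod 69).
x ≡ 64 × 42 = 2688 ≡ 66 (mod 69).
Check: 55 × 66 = 3630 ≡ 42 (mod 69).
Unique solution: x ≡ 66 (mod 69)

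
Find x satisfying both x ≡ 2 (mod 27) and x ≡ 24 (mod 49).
1298

Using Chinese Remainder Theorem:
M = 27 × 49 = 1323
M1 = 49, M2 = 27
y1 = 49^(-1) mod 27 = 16
y2 = 27^(-1) mod 49 = 20
x = (2×49×16 + 24×27×20) mod 1323 = 1298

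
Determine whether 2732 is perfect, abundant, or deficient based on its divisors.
deficient

Proper divisors of 2732: sum = 1 + 2 + 4 + 683 + 1366 = 2056
Since 2056 < 2732, 2732 is deficient.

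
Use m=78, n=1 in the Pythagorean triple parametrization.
(6083, 156, 6085)

Euclid's formula: a = m² - n², b = 2mn, c = m² + n²
m = 78, n = 1
a = 78² - 1² = 6084 - 1 = 6083
b = 2 × 78 × 1 = 156
c = 78² + 1² = 6084 + 1 = 6085
Verification: 6083² + 156² = 37002889 + 24336 = 37027225 = 6085² ✓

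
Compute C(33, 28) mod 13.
8

Using Lucas' theorem:
Write n=33 and k=28 in base 13:
n in base 13: [2, 7]
k in base 13: [2, 2]
C(33,28) mod 13 = ∏ C(n_i, k_i) mod 13
Digit binomials (mod 13): C(2,2) = 1; C(7,2) = 21 ≡ 8
Product: 1 × 8 = 8 ≡ 8 (mod 13)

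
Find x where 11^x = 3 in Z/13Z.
4

Baby-step giant-step with step n = ⌈√13⌉ = 4.
Baby steps 11^j mod 13 (j:value) for j=0..3: 0:1, 1:11, 2:4, 3:5.
Giant-step multiplier: 11^(-4) ≡ 11^(12-4) = 11^8 ≡ 9 (mod 13).
Giant steps γ_i = 3·9^i mod 13: γ_0=3, γ_1=1 (in table at j=0).
x = i·n + j = 1·4 + 0 = 4.
Check: 11^4 ≡ 3 (mod 13).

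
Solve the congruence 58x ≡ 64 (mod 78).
x ≡ 28 (mod 39)

gcd(58, 78) = 2, which divides 64, so solutions exist.
Divide through by 2: 29x ≡ 32 (mod 39).
Find 29^(-1) mod 39 by the extended Euclidean algorithm:
39 = 1 × 29 + 10  ⟹  10 = (1)·39 + (-1)·29
29 = 2 × 10 + 9  ⟹  9 = (-2)·39 + (3)·29
10 = 1 × 9 + 1  ⟹  1 = (3)·39 + (-4)·29
So (-4)·29 ≡ 1 (mod 39), i.e. 29^(-1) ≡ -4 ≡ 35 (mod 39).
x ≡ 35 × 32 = 1120 ≡ 28 (mod 39).
Check: 58 × 28 = 1624 ≡ 64 (mod 78).
x ≡ 28 (mod 39), giving 2 solutions mod 78.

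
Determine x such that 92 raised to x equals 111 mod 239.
147

Baby-step giant-step with step n = ⌈√239⌉ = 16.
Baby steps 92^j mod 239 (j:value) for j=0..15: 0:1, 1:92, 2:99, 3:26, 4:2, 5:184, 6:198, 7:52, 8:4, 9:129, 10:157, 11:104, 12:8, 13:19, 14:75, 15:208.
Giant-step multiplier: 92^(-16) ≡ 92^(238-16) = 92^222 ≡ 15 (mod 239).
Giant steps γ_i = 111·15^i mod 239: γ_0=111, γ_1=231, γ_2=119, γ_3=112, γ_4=7, γ_5=105, γ_6=141, γ_7=203, γ_8=177, γ_9=26 (in table at j=3).
x = i·n + j = 9·16 + 3 = 147.
Check: 92^147 ≡ 111 (mod 239).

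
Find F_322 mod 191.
143

Matrix identity: Q^n = [[F_(n+1), F_n], [F_n, F_(n-1)]] with Q = [[1,1],[1,0]].
n = 322 = 101000010₂. Square-and-multiply, entries mod 191:
Q^1 = [[1,1],[1,0]]
Q^2 = (Q^1)² = [[2,1],[1,1]]
Q^5 = (Q^2)²·Q = [[8,5],[5,3]]
Q^10 = (Q^5)² = [[89,55],[55,34]]
Q^20 = (Q^10)² = [[59,80],[80,170]]
Q^40 = (Q^20)² = [[140,175],[175,156]]
Q^80 = (Q^40)² = [[183,39],[39,144]]
Q^161 = (Q^80)²·Q = [[13,57],[57,147]]
Q^322 = (Q^161)² = [[171,143],[143,28]]
F_322 mod 191 = Q^322[0][1] = 143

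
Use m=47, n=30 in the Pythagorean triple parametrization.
(1309, 2820, 3109)

Euclid's formula: a = m² - n², b = 2mn, c = m² + n²
m = 47, n = 30
a = 47² - 30² = 2209 - 900 = 1309
b = 2 × 47 × 30 = 2820
c = 47² + 30² = 2209 + 900 = 3109
Verification: 1309² + 2820² = 1713481 + 7952400 = 9665881 = 3109² ✓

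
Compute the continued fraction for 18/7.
[2; 1, 1, 3]

Euclidean algorithm steps:
18 = 2 × 7 + 4
7 = 1 × 4 + 3
4 = 1 × 3 + 1
3 = 3 × 1 + 0
Continued fraction: [2; 1, 1, 3]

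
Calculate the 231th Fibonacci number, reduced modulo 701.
288

Matrix identity: Q^n = [[F_(n+1), F_n], [F_n, F_(n-1)]] with Q = [[1,1],[1,0]].
n = 231 = 11100111₂. Square-and-multiply, entries mod 701:
Q^1 = [[1,1],[1,0]]
Q^3 = (Q^1)²·Q = [[3,2],[2,1]]
Q^7 = (Q^3)²·Q = [[21,13],[13,8]]
Q^14 = (Q^7)² = [[610,377],[377,233]]
Q^28 = (Q^14)² = [[396,258],[258,138]]
Q^57 = (Q^28)²·Q = [[137,462],[462,376]]
Q^115 = (Q^57)²·Q = [[250,182],[182,68]]
Q^231 = (Q^115)²·Q = [[682,288],[288,394]]
F_231 mod 701 = Q^231[0][1] = 288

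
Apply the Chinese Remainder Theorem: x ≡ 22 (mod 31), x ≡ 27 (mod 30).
177

Using Chinese Remainder Theorem:
M = 31 × 30 = 930
M1 = 30, M2 = 31
y1 = 30^(-1) mod 31 = 30
y2 = 31^(-1) mod 30 = 1
x = (22×30×30 + 27×31×1) mod 930 = 177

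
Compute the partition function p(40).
37338

p(n) counts ways to write n as a sum of positive integers (order ignored).
Euler's pentagonal recurrence: p(k) = p(k-1) + p(k-2) - p(k-5) - p(k-7) + p(k-12) + p(k-15) - ... (offsets j(3j∓1)/2, signs ++--, p(0)=1, p(<0)=0).
DP table for k = 0..39: p(0)=1, p(1)=1, p(2)=2, p(3)=3, p(4)=5, p(5)=7, p(6)=11, p(7)=15, p(8)=22, p(9)=30, p(10)=42, p(11)=56, p(12)=77, p(13)=101, p(14)=135, p(15)=176, p(16)=231, p(17)=297, p(18)=385, p(19)=490, p(20)=627, p(21)=792, p(22)=1002, p(23)=1255, p(24)=1575, p(25)=1958, p(26)=2436, p(27)=3010, p(28)=3718, p(29)=4565, p(30)=5604, p(31)=6842, p(32)=8349, p(33)=10143, p(34)=12310, p(35)=14883, p(36)=17977, p(37)=21637, p(38)=26015, p(39)=31185.
Final step: p(40) = p(39) + p(38) - p(35) - p(33) + p(28) + p(25) - p(18) - p(14) + p(5) + p(0)
= 31185 + 26015 - 14883 - 10143 + 3718 + 1958 - 385 - 135 + 7 + 1
= 37338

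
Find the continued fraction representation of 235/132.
[1; 1, 3, 1, 1, 4, 3]

Euclidean algorithm steps:
235 = 1 × 132 + 103
132 = 1 × 103 + 29
103 = 3 × 29 + 16
29 = 1 × 16 + 13
16 = 1 × 13 + 3
13 = 4 × 3 + 1
3 = 3 × 1 + 0
Continued fraction: [1; 1, 3, 1, 1, 4, 3]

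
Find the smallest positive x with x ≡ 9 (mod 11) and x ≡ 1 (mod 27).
163

Using Chinese Remainder Theorem:
M = 11 × 27 = 297
M1 = 27, M2 = 11
y1 = 27^(-1) mod 11 = 9
y2 = 11^(-1) mod 27 = 5
x = (9×27×9 + 1×11×5) mod 297 = 163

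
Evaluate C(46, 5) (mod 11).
0

Using Lucas' theorem:
Write n=46 and k=5 in base 11:
n in base 11: [4, 2]
k in base 11: [0, 5]
C(46,5) mod 11 = ∏ C(n_i, k_i) mod 11
Digit binomials (mod 11): C(4,0) = 1; C(2,5) = 0 (k_i > n_i)
Product: 1 × 0 = 0 ≡ 0 (mod 11)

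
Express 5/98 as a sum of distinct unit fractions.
1/20 + 1/980

Greedy algorithm:
5/98: ceiling(98/5) = 20, use 1/20
1/980: ceiling(980/1) = 980, use 1/980
Result: 5/98 = 1/20 + 1/980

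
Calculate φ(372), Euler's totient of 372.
120

372 = 2^2 × 3 × 31
φ(n) = n × ∏(1 - 1/p) for each prime p dividing n
φ(372) = 372 × (1 - 1/2) × (1 - 1/3) × (1 - 1/31) = 120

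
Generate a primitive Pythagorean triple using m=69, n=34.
(3605, 4692, 5917)

Euclid's formula: a = m² - n², b = 2mn, c = m² + n²
m = 69, n = 34
a = 69² - 34² = 4761 - 1156 = 3605
b = 2 × 69 × 34 = 4692
c = 69² + 34² = 4761 + 1156 = 5917
Verification: 3605² + 4692² = 12996025 + 22014864 = 35010889 = 5917² ✓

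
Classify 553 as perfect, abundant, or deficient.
deficient

Proper divisors of 553: sum = 1 + 7 + 79 = 87
Since 87 < 553, 553 is deficient.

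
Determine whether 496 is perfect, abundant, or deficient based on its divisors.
perfect

Proper divisors of 496: sum = 1 + 2 + 4 + 8 + 16 + 31 + 62 + 124 + 248 = 496
Since 496 = 496, 496 is perfect.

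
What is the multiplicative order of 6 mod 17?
16

17 is prime, so ord(6) divides φ(17) = 16.
Divisors of 16: 1, 2, 4, 8, 16.
Repeated squaring: 6^1 ≡ 6, 6^2 ≡ 2, 6^4 ≡ 4, 6^8 ≡ 16, 6^16 ≡ 1 (mod 17).
Test 6^d mod 17 for each divisor d in increasing order:
6^1 ≡ 6
6^2 ≡ 2
6^4 ≡ 4
6^8 ≡ 16
6^16 ≡ 1  ← first divisor giving 1
The order is 16.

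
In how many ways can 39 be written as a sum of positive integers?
31185

p(n) counts ways to write n as a sum of positive integers (order ignored).
Euler's pentagonal recurrence: p(k) = p(k-1) + p(k-2) - p(k-5) - p(k-7) + p(k-12) + p(k-15) - ... (offsets j(3j∓1)/2, signs ++--, p(0)=1, p(<0)=0).
DP table for k = 0..38: p(0)=1, p(1)=1, p(2)=2, p(3)=3, p(4)=5, p(5)=7, p(6)=11, p(7)=15, p(8)=22, p(9)=30, p(10)=42, p(11)=56, p(12)=77, p(13)=101, p(14)=135, p(15)=176, p(16)=231, p(17)=297, p(18)=385, p(19)=490, p(20)=627, p(21)=792, p(22)=1002, p(23)=1255, p(24)=1575, p(25)=1958, p(26)=2436, p(27)=3010, p(28)=3718, p(29)=4565, p(30)=5604, p(31)=6842, p(32)=8349, p(33)=10143, p(34)=12310, p(35)=14883, p(36)=17977, p(37)=21637, p(38)=26015.
Final step: p(39) = p(38) + p(37) - p(34) - p(32) + p(27) + p(24) - p(17) - p(13) + p(4)
= 26015 + 21637 - 12310 - 8349 + 3010 + 1575 - 297 - 101 + 5
= 31185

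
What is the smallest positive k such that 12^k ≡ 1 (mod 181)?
90

181 is prime, so ord(12) divides φ(181) = 180.
Divisors of 180: 1, 2, 3, 4, 5, 6, 9, 10, 12, 15, 18, 20, 30, 36, 45, 60, 90, 180.
Repeated squaring: 12^1 ≡ 12, 12^2 ≡ 144, 12^4 ≡ 102, 12^8 ≡ 87, 12^16 ≡ 148, 12^32 ≡ 3, 12^64 ≡ 9, 12^128 ≡ 81 (mod 181).
Test 12^d mod 181 for each divisor d in increasing order:
12^1 ≡ 12
12^2 ≡ 144
12^3 = 12^2·12^1 ≡ 99
12^4 ≡ 102
12^5 = 12^4·12^1 ≡ 138
12^6 = 12^4·12^2 ≡ 27
12^9 = 12^8·12^1 ≡ 139
12^10 = 12^8·12^2 ≡ 39
12^12 = 12^8·12^4 ≡ 5
12^15 = 12^8·12^4·12^2·12^1 ≡ 133
12^18 = 12^16·12^2 ≡ 135
12^20 = 12^16·12^4 ≡ 73
12^30 = 12^16·12^8·12^4·12^2 ≡ 132
12^36 = 12^32·12^4 ≡ 125
12^45 = 12^32·12^8·12^4·12^1 ≡ 180
12^60 = 12^32·12^16·12^8·12^4 ≡ 48
12^90 = 12^64·12^16·12^8·12^2 ≡ 1  ← first divisor giving 1
The order is 90.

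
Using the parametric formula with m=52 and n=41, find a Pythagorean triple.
(1023, 4264, 4385)

Euclid's formula: a = m² - n², b = 2mn, c = m² + n²
m = 52, n = 41
a = 52² - 41² = 2704 - 1681 = 1023
b = 2 × 52 × 41 = 4264
c = 52² + 41² = 2704 + 1681 = 4385
Verification: 1023² + 4264² = 1046529 + 18181696 = 19228225 = 4385² ✓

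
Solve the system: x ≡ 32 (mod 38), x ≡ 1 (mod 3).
70

Using Chinese Remainder Theorem:
M = 38 × 3 = 114
M1 = 3, M2 = 38
y1 = 3^(-1) mod 38 = 13
y2 = 38^(-1) mod 3 = 2
x = (32×3×13 + 1×38×2) mod 114 = 70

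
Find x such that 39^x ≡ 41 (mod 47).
45

Baby-step giant-step with step n = ⌈√47⌉ = 7.
Baby steps 39^j mod 47 (j:value) for j=0..6: 0:1, 1:39, 2:17, 3:5, 4:7, 5:38, 6:25.
Giant-step multiplier: 39^(-7) ≡ 39^(46-7) = 39^39 ≡ 43 (mod 47).
Giant steps γ_i = 41·43^i mod 47: γ_0=41, γ_1=24, γ_2=45, γ_3=8, γ_4=15, γ_5=34, γ_6=5 (in table at j=3).
x = i·n + j = 6·7 + 3 = 45.
Check: 39^45 ≡ 41 (mod 47).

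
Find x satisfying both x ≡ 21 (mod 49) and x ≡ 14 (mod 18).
266

Using Chinese Remainder Theorem:
M = 49 × 18 = 882
M1 = 18, M2 = 49
y1 = 18^(-1) mod 49 = 30
y2 = 49^(-1) mod 18 = 7
x = (21×18×30 + 14×49×7) mod 882 = 266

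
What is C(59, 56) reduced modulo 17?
5

Using Lucas' theorem:
Write n=59 and k=56 in base 17:
n in base 17: [3, 8]
k in base 17: [3, 5]
C(59,56) mod 17 = ∏ C(n_i, k_i) mod 17
Digit binomials (mod 17): C(3,3) = 1; C(8,5) = 56 ≡ 5
Product: 1 × 5 = 5 ≡ 5 (mod 17)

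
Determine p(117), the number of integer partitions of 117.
1327710076

p(n) counts ways to write n as a sum of positive integers (order ignored).
Euler's pentagonal recurrence: p(k) = p(k-1) + p(k-2) - p(k-5) - p(k-7) + p(k-12) + p(k-15) - ... (offsets j(3j∓1)/2, signs ++--, p(0)=1, p(<0)=0).
DP table for k = 0..116: p(0)=1, p(1)=1, p(2)=2, p(3)=3, p(4)=5, p(5)=7, p(6)=11, p(7)=15, p(8)=22, p(9)=30, p(10)=42, p(11)=56, p(12)=77, p(13)=101, p(14)=135, p(15)=176, p(16)=231, p(17)=297, p(18)=385, p(19)=490, p(20)=627, p(21)=792, p(22)=1002, p(23)=1255, p(24)=1575, p(25)=1958, p(26)=2436, p(27)=3010, p(28)=3718, p(29)=4565, p(30)=5604, p(31)=6842, p(32)=8349, p(33)=10143, p(34)=12310, p(35)=14883, p(36)=17977, p(37)=21637, p(38)=26015, p(39)=31185, p(40)=37338, p(41)=44583, p(42)=53174, p(43)=63261, p(44)=75175, p(45)=89134, p(46)=105558, p(47)=124754, p(48)=147273, p(49)=173525, p(50)=204226, p(51)=239943, p(52)=281589, p(53)=329931, p(54)=386155, p(55)=451276, p(56)=526823, p(57)=614154, p(58)=715220, p(59)=831820, p(60)=966467, p(61)=1121505, p(62)=1300156, p(63)=1505499, p(64)=1741630, p(65)=2012558, p(66)=2323520, p(67)=2679689, p(68)=3087735, p(69)=3554345, p(70)=4087968, p(71)=4697205, p(72)=5392783, p(73)=6185689, p(74)=7089500, p(75)=8118264, p(76)=9289091, p(77)=10619863, p(78)=12132164, p(79)=13848650, p(80)=15796476, p(81)=18004327, p(82)=20506255, p(83)=23338469, p(84)=26543660, p(85)=30167357, p(86)=34262962, p(87)=38887673, p(88)=44108109, p(89)=49995925, p(90)=56634173, p(91)=64112359, p(92)=72533807, p(93)=82010177, p(94)=92669720, p(95)=104651419, p(96)=118114304, p(97)=133230930, p(98)=150198136, p(99)=169229875, p(100)=190569292, p(101)=214481126, p(102)=241265379, p(103)=271248950, p(104)=304801365, p(105)=342325709, p(106)=384276336, p(107)=431149389, p(108)=483502844, p(109)=541946240, p(110)=607163746, p(111)=679903203, p(112)=761002156, p(113)=851376628, p(114)=952050665, p(115)=1064144451, p(116)=1188908248.
Final step: p(117) = p(116) + p(115) - p(112) - p(110) + p(105) + p(102) - p(95) - p(91) + p(82) + p(77) - p(66) - p(60) + p(47) + p(40) - p(25) - p(17) + p(0)
= 1188908248 + 1064144451 - 761002156 - 607163746 + 342325709 + 241265379 - 104651419 - 64112359 + 20506255 + 10619863 - 2323520 - 966467 + 124754 + 37338 - 1958 - 297 + 1
= 1327710076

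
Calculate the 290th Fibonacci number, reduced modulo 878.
519

Matrix identity: Q^n = [[F_(n+1), F_n], [F_n, F_(n-1)]] with Q = [[1,1],[1,0]].
n = 290 = 100100010₂. Square-and-multiply, entries mod 878:
Q^1 = [[1,1],[1,0]]
Q^2 = (Q^1)² = [[2,1],[1,1]]
Q^4 = (Q^2)² = [[5,3],[3,2]]
Q^9 = (Q^4)²·Q = [[55,34],[34,21]]
Q^18 = (Q^9)² = [[669,828],[828,719]]
Q^36 = (Q^18)² = [[525,840],[840,563]]
Q^72 = (Q^36)² = [[499,800],[800,577]]
Q^145 = (Q^72)²·Q = [[825,465],[465,360]]
Q^290 = (Q^145)² = [[412,519],[519,771]]
F_290 mod 878 = Q^290[0][1] = 519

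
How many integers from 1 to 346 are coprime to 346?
172

346 = 2 × 173
φ(n) = n × ∏(1 - 1/p) for each prime p dividing n
φ(346) = 346 × (1 - 1/2) × (1 - 1/173) = 172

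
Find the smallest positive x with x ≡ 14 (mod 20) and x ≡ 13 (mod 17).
234

Using Chinese Remainder Theorem:
M = 20 × 17 = 340
M1 = 17, M2 = 20
y1 = 17^(-1) mod 20 = 13
y2 = 20^(-1) mod 17 = 6
x = (14×17×13 + 13×20×6) mod 340 = 234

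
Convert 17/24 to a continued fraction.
[0; 1, 2, 2, 3]

Euclidean algorithm steps:
17 = 0 × 24 + 17
24 = 1 × 17 + 7
17 = 2 × 7 + 3
7 = 2 × 3 + 1
3 = 3 × 1 + 0
Continued fraction: [0; 1, 2, 2, 3]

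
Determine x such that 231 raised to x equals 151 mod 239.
227

Baby-step giant-step with step n = ⌈√239⌉ = 16.
Baby steps 231^j mod 239 (j:value) for j=0..15: 0:1, 1:231, 2:64, 3:205, 4:33, 5:214, 6:200, 7:73, 8:133, 9:131, 10:147, 11:19, 12:87, 13:21, 14:71, 15:149.
Giant-step multiplier: 231^(-16) ≡ 231^(238-16) = 231^222 ≡ 80 (mod 239).
Giant steps γ_i = 151·80^i mod 239: γ_0=151, γ_1=130, γ_2=123, γ_3=41, γ_4=173, γ_5=217, γ_6=152, γ_7=210, γ_8=70, γ_9=103, γ_10=114, γ_11=38, γ_12=172, γ_13=137, γ_14=205 (in table at j=3).
x = i·n + j = 14·16 + 3 = 227.
Check: 231^227 ≡ 151 (mod 239).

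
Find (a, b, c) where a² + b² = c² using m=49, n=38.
(957, 3724, 3845)

Euclid's formula: a = m² - n², b = 2mn, c = m² + n²
m = 49, n = 38
a = 49² - 38² = 2401 - 1444 = 957
b = 2 × 49 × 38 = 3724
c = 49² + 38² = 2401 + 1444 = 3845
Verification: 957² + 3724² = 915849 + 13868176 = 14784025 = 3845² ✓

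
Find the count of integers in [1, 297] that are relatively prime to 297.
180

297 = 3^3 × 11
φ(n) = n × ∏(1 - 1/p) for each prime p dividing n
φ(297) = 297 × (1 - 1/3) × (1 - 1/11) = 180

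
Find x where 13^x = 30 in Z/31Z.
15

Baby-step giant-step with step n = ⌈√31⌉ = 6.
Baby steps 13^j mod 31 (j:value) for j=0..5: 0:1, 1:13, 2:14, 3:27, 4:10, 5:6.
Giant-step multiplier: 13^(-6) ≡ 13^(30-6) = 13^24 ≡ 2 (mod 31).
Giant steps γ_i = 30·2^i mod 31: γ_0=30, γ_1=29, γ_2=27 (in table at j=3).
x = i·n + j = 2·6 + 3 = 15.
Check: 13^15 ≡ 30 (mod 31).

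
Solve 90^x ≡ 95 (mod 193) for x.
118

Baby-step giant-step with step n = ⌈√193⌉ = 14.
Baby steps 90^j mod 193 (j:value) for j=0..13: 0:1, 1:90, 2:187, 3:39, 4:36, 5:152, 6:170, 7:53, 8:138, 9:68, 10:137, 11:171, 12:143, 13:132.
Giant-step multiplier: 90^(-14) ≡ 90^(192-14) = 90^178 ≡ 92 (mod 193).
Giant steps γ_i = 95·92^i mod 193: γ_0=95, γ_1=55, γ_2=42, γ_3=4, γ_4=175, γ_5=81, γ_6=118, γ_7=48, γ_8=170 (in table at j=6).
x = i·n + j = 8·14 + 6 = 118.
Check: 90^118 ≡ 95 (mod 193).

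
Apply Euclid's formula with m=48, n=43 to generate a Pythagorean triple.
(455, 4128, 4153)

Euclid's formula: a = m² - n², b = 2mn, c = m² + n²
m = 48, n = 43
a = 48² - 43² = 2304 - 1849 = 455
b = 2 × 48 × 43 = 4128
c = 48² + 43² = 2304 + 1849 = 4153
Verification: 455² + 4128² = 207025 + 17040384 = 17247409 = 4153² ✓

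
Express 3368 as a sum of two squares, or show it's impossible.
2² + 58² (a=2, b=58)

Factorization: 3368 = 2^3 × 421
By Fermat: n is sum of two squares iff every prime p ≡ 3 (mod 4) appears to even power.
All primes ≡ 3 (mod 4) appear to even power.
Search a = 0, 1, 2, … for 3368 - a² a perfect square: first hit at a = 2: 3368 - 4 = 3364 = 58².
3368 = 2² + 58² = 4 + 3364 ✓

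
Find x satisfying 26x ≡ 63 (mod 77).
x ≡ 35 (mod 77)

gcd(26, 77) = 1, which divides 63, so solutions exist.
Find 26^(-1) mod 77 by the extended Euclidean algorithm:
77 = 2 × 26 + 25  ⟹  25 = (1)·77 + (-2)·26
26 = 1 × 25 + 1  ⟹  1 = (-1)·77 + (3)·26
So (3)·26 ≡ 1 (mod 77), i.e. 26^(-1) ≡ 3 (mod 77).
x ≡ 3 × 63 = 189 ≡ 35 (mod 77).
Check: 26 × 35 = 910 ≡ 63 (mod 77).
Unique solution: x ≡ 35 (mod 77)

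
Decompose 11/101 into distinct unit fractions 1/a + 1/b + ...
1/10 + 1/113 + 1/16305 + 1/372177930

Greedy algorithm:
11/101: ceiling(101/11) = 10, use 1/10
9/1010: ceiling(1010/9) = 113, use 1/113
7/114130: ceiling(114130/7) = 16305, use 1/16305
1/372177930: ceiling(372177930/1) = 372177930, use 1/372177930
Result: 11/101 = 1/10 + 1/113 + 1/16305 + 1/372177930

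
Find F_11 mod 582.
89

Matrix identity: Q^n = [[F_(n+1), F_n], [F_n, F_(n-1)]] with Q = [[1,1],[1,0]].
n = 11 = 1011₂. Square-and-multiply, entries mod 582:
Q^1 = [[1,1],[1,0]]
Q^2 = (Q^1)² = [[2,1],[1,1]]
Q^5 = (Q^2)²·Q = [[8,5],[5,3]]
Q^11 = (Q^5)²·Q = [[144,89],[89,55]]
F_11 mod 582 = Q^11[0][1] = 89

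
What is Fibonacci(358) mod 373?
241

Matrix identity: Q^n = [[F_(n+1), F_n], [F_n, F_(n-1)]] with Q = [[1,1],[1,0]].
n = 358 = 101100110₂. Square-and-multiply, entries mod 373:
Q^1 = [[1,1],[1,0]]
Q^2 = (Q^1)² = [[2,1],[1,1]]
Q^5 = (Q^2)²·Q = [[8,5],[5,3]]
Q^11 = (Q^5)²·Q = [[144,89],[89,55]]
Q^22 = (Q^11)² = [[309,180],[180,129]]
Q^44 = (Q^22)² = [[315,137],[137,178]]
Q^89 = (Q^44)²·Q = [[154,126],[126,28]]
Q^179 = (Q^89)²·Q = [[233,54],[54,179]]
Q^358 = (Q^179)² = [[136,241],[241,268]]
F_358 mod 373 = Q^358[0][1] = 241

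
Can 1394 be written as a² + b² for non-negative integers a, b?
5² + 37² (a=5, b=37)

Factorization: 1394 = 2 × 17 × 41
By Fermat: n is sum of two squares iff every prime p ≡ 3 (mod 4) appears to even power.
All primes ≡ 3 (mod 4) appear to even power.
Search a = 0, 1, 2, … for 1394 - a² a perfect square: first hit at a = 5: 1394 - 25 = 1369 = 37².
1394 = 5² + 37² = 25 + 1369 ✓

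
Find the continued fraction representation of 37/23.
[1; 1, 1, 1, 1, 4]

Euclidean algorithm steps:
37 = 1 × 23 + 14
23 = 1 × 14 + 9
14 = 1 × 9 + 5
9 = 1 × 5 + 4
5 = 1 × 4 + 1
4 = 4 × 1 + 0
Continued fraction: [1; 1, 1, 1, 1, 4]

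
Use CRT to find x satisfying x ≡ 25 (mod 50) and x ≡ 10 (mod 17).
775

Using Chinese Remainder Theorem:
M = 50 × 17 = 850
M1 = 17, M2 = 50
y1 = 17^(-1) mod 50 = 3
y2 = 50^(-1) mod 17 = 16
x = (25×17×3 + 10×50×16) mod 850 = 775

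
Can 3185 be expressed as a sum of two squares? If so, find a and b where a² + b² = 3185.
7² + 56² (a=7, b=56)

Factorization: 3185 = 5 × 7^2 × 13
By Fermat: n is sum of two squares iff every prime p ≡ 3 (mod 4) appears to even power.
All primes ≡ 3 (mod 4) appear to even power.
Search a = 0, 1, 2, … for 3185 - a² a perfect square: first hit at a = 7: 3185 - 49 = 3136 = 56².
3185 = 7² + 56² = 49 + 3136 ✓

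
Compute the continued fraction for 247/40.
[6; 5, 1, 2, 2]

Euclidean algorithm steps:
247 = 6 × 40 + 7
40 = 5 × 7 + 5
7 = 1 × 5 + 2
5 = 2 × 2 + 1
2 = 2 × 1 + 0
Continued fraction: [6; 5, 1, 2, 2]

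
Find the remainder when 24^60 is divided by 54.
0

Repeated squaring. Binary of 60 = 111100.
24^1 ≡ 24 (mod 54); 24^2 ≡ 36 (mod 54); 24^4 ≡ 0 (mod 54); 24^8 ≡ 0 (mod 54); 24^16 ≡ 0 (mod 54); 24^32 ≡ 0 (mod 54)
24^60 = 24^4 × 24^8 × 24^16 × 24^32 ≡ 0 (mod 54)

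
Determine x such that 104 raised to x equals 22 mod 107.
45

Baby-step giant-step with step n = ⌈√107⌉ = 11.
Baby steps 104^j mod 107 (j:value) for j=0..10: 0:1, 1:104, 2:9, 3:80, 4:81, 5:78, 6:87, 7:60, 8:34, 9:5, 10:92.
Giant-step multiplier: 104^(-11) ≡ 104^(106-11) = 104^95 ≡ 88 (mod 107).
Giant steps γ_i = 22·88^i mod 107: γ_0=22, γ_1=10, γ_2=24, γ_3=79, γ_4=104 (in table at j=1).
x = i·n + j = 4·11 + 1 = 45.
Check: 104^45 ≡ 22 (mod 107).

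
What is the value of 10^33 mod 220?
120

Repeated squaring. Binary of 33 = 100001.
10^1 ≡ 10 (mod 220); 10^2 ≡ 100 (mod 220); 10^4 ≡ 100 (mod 220); 10^8 ≡ 100 (mod 220); 10^16 ≡ 100 (mod 220); 10^32 ≡ 100 (mod 220)
10^33 = 10^1 × 10^32 ≡ 120 (mod 220)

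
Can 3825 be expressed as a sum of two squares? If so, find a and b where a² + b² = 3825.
15² + 60² (a=15, b=60)

Factorization: 3825 = 3^2 × 5^2 × 17
By Fermat: n is sum of two squares iff every prime p ≡ 3 (mod 4) appears to even power.
All primes ≡ 3 (mod 4) appear to even power.
Search a = 0, 1, 2, … for 3825 - a² a perfect square: first hit at a = 15: 3825 - 225 = 3600 = 60².
3825 = 15² + 60² = 225 + 3600 ✓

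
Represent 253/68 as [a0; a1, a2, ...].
[3; 1, 2, 1, 1, 2, 1, 2]

Euclidean algorithm steps:
253 = 3 × 68 + 49
68 = 1 × 49 + 19
49 = 2 × 19 + 11
19 = 1 × 11 + 8
11 = 1 × 8 + 3
8 = 2 × 3 + 2
3 = 1 × 2 + 1
2 = 2 × 1 + 0
Continued fraction: [3; 1, 2, 1, 1, 2, 1, 2]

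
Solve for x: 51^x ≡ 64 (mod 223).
84

Baby-step giant-step with step n = ⌈√223⌉ = 15.
Baby steps 51^j mod 223 (j:value) for j=0..14: 0:1, 1:51, 2:148, 3:189, 4:50, 5:97, 6:41, 7:84, 8:47, 9:167, 10:43, 11:186, 12:120, 13:99, 14:143.
Giant-step multiplier: 51^(-15) ≡ 51^(222-15) = 51^207 ≡ 125 (mod 223).
Giant steps γ_i = 64·125^i mod 223: γ_0=64, γ_1=195, γ_2=68, γ_3=26, γ_4=128, γ_5=167 (in table at j=9).
x = i·n + j = 5·15 + 9 = 84.
Check: 51^84 ≡ 64 (mod 223).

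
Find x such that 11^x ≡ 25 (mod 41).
28

Baby-step giant-step with step n = ⌈√41⌉ = 7.
Baby steps 11^j mod 41 (j:value) for j=0..6: 0:1, 1:11, 2:39, 3:19, 4:4, 5:3, 6:33.
Giant-step multiplier: 11^(-7) ≡ 11^(40-7) = 11^33 ≡ 34 (mod 41).
Giant steps γ_i = 25·34^i mod 41: γ_0=25, γ_1=30, γ_2=36, γ_3=35, γ_4=1 (in table at j=0).
x = i·n + j = 4·7 + 0 = 28.
Check: 11^28 ≡ 25 (mod 41).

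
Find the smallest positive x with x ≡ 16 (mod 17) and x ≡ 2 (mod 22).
288

Using Chinese Remainder Theorem:
M = 17 × 22 = 374
M1 = 22, M2 = 17
y1 = 22^(-1) mod 17 = 7
y2 = 17^(-1) mod 22 = 13
x = (16×22×7 + 2×17×13) mod 374 = 288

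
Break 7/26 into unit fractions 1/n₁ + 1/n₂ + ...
1/4 + 1/52

Greedy algorithm:
7/26: ceiling(26/7) = 4, use 1/4
1/52: ceiling(52/1) = 52, use 1/52
Result: 7/26 = 1/4 + 1/52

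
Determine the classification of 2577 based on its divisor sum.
deficient

Proper divisors of 2577: sum = 1 + 3 + 859 = 863
Since 863 < 2577, 2577 is deficient.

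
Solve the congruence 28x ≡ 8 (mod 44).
x ≡ 5 (mod 11)

gcd(28, 44) = 4, which divides 8, so solutions exist.
Divide through by 4: 7x ≡ 2 (mod 11).
Find 7^(-1) mod 11 by the extended Euclidean algorithm:
11 = 1 × 7 + 4  ⟹  4 = (1)·11 + (-1)·7
7 = 1 × 4 + 3  ⟹  3 = (-1)·11 + (2)·7
4 = 1 × 3 + 1  ⟹  1 = (2)·11 + (-3)·7
So (-3)·7 ≡ 1 (mod 11), i.e. 7^(-1) ≡ -3 ≡ 8 (mod 11).
x ≡ 8 × 2 = 16 ≡ 5 (mod 11).
Check: 28 × 5 = 140 ≡ 8 (mod 44).
x ≡ 5 (mod 11), giving 4 solutions mod 44.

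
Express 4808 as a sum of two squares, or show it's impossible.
38² + 58² (a=38, b=58)

Factorization: 4808 = 2^3 × 601
By Fermat: n is sum of two squares iff every prime p ≡ 3 (mod 4) appears to even power.
All primes ≡ 3 (mod 4) appear to even power.
Search a = 0, 1, 2, … for 4808 - a² a perfect square: first hit at a = 38: 4808 - 1444 = 3364 = 58².
4808 = 38² + 58² = 1444 + 3364 ✓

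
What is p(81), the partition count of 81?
18004327

p(n) counts ways to write n as a sum of positive integers (order ignored).
Euler's pentagonal recurrence: p(k) = p(k-1) + p(k-2) - p(k-5) - p(k-7) + p(k-12) + p(k-15) - ... (offsets j(3j∓1)/2, signs ++--, p(0)=1, p(<0)=0).
DP table for k = 0..80: p(0)=1, p(1)=1, p(2)=2, p(3)=3, p(4)=5, p(5)=7, p(6)=11, p(7)=15, p(8)=22, p(9)=30, p(10)=42, p(11)=56, p(12)=77, p(13)=101, p(14)=135, p(15)=176, p(16)=231, p(17)=297, p(18)=385, p(19)=490, p(20)=627, p(21)=792, p(22)=1002, p(23)=1255, p(24)=1575, p(25)=1958, p(26)=2436, p(27)=3010, p(28)=3718, p(29)=4565, p(30)=5604, p(31)=6842, p(32)=8349, p(33)=10143, p(34)=12310, p(35)=14883, p(36)=17977, p(37)=21637, p(38)=26015, p(39)=31185, p(40)=37338, p(41)=44583, p(42)=53174, p(43)=63261, p(44)=75175, p(45)=89134, p(46)=105558, p(47)=124754, p(48)=147273, p(49)=173525, p(50)=204226, p(51)=239943, p(52)=281589, p(53)=329931, p(54)=386155, p(55)=451276, p(56)=526823, p(57)=614154, p(58)=715220, p(59)=831820, p(60)=966467, p(61)=1121505, p(62)=1300156, p(63)=1505499, p(64)=1741630, p(65)=2012558, p(66)=2323520, p(67)=2679689, p(68)=3087735, p(69)=3554345, p(70)=4087968, p(71)=4697205, p(72)=5392783, p(73)=6185689, p(74)=7089500, p(75)=8118264, p(76)=9289091, p(77)=10619863, p(78)=12132164, p(79)=13848650, p(80)=15796476.
Final step: p(81) = p(80) + p(79) - p(76) - p(74) + p(69) + p(66) - p(59) - p(55) + p(46) + p(41) - p(30) - p(24) + p(11) + p(4)
= 15796476 + 13848650 - 9289091 - 7089500 + 3554345 + 2323520 - 831820 - 451276 + 105558 + 44583 - 5604 - 1575 + 56 + 5
= 18004327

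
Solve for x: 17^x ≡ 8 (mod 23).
4

Baby-step giant-step with step n = ⌈√23⌉ = 5.
Baby steps 17^j mod 23 (j:value) for j=0..4: 0:1, 1:17, 2:13, 3:14, 4:8.
h = 8 is already in the table at j=4, so x = 4.
Check: 17^4 ≡ 8 (mod 23).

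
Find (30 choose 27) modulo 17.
14

Using Lucas' theorem:
Write n=30 and k=27 in base 17:
n in base 17: [1, 13]
k in base 17: [1, 10]
C(30,27) mod 17 = ∏ C(n_i, k_i) mod 17
Digit binomials (mod 17): C(1,1) = 1; C(13,10) = 286 ≡ 14
Product: 1 × 14 = 14 ≡ 14 (mod 17)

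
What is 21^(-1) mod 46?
11

gcd(21, 46) = 1, so the inverse exists.
Extended Euclidean algorithm on (46, 21):
46 = 2 × 21 + 4  ⟹  4 = (1)·46 + (-2)·21
21 = 5 × 4 + 1  ⟹  1 = (-5)·46 + (11)·21
So (11)·21 ≡ 1 (mod 46), i.e. 21^(-1) ≡ 11 (mod 46).
Check: 21 × 11 = 231 ≡ 1 (mod 46)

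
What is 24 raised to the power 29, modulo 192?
0

Repeated squaring. Binary of 29 = 11101.
24^1 ≡ 24 (mod 192); 24^2 ≡ 0 (mod 192); 24^4 ≡ 0 (mod 192); 24^8 ≡ 0 (mod 192); 24^16 ≡ 0 (mod 192)
24^29 = 24^1 × 24^4 × 24^8 × 24^16 ≡ 0 (mod 192)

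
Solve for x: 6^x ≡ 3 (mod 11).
2

Baby-step giant-step with step n = ⌈√11⌉ = 4.
Baby steps 6^j mod 11 (j:value) for j=0..3: 0:1, 1:6, 2:3, 3:7.
h = 3 is already in the table at j=2, so x = 2.
Check: 6^2 ≡ 3 (mod 11).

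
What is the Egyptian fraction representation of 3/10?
1/4 + 1/20

Greedy algorithm:
3/10: ceiling(10/3) = 4, use 1/4
1/20: ceiling(20/1) = 20, use 1/20
Result: 3/10 = 1/4 + 1/20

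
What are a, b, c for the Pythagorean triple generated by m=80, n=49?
(3999, 7840, 8801)

Euclid's formula: a = m² - n², b = 2mn, c = m² + n²
m = 80, n = 49
a = 80² - 49² = 6400 - 2401 = 3999
b = 2 × 80 × 49 = 7840
c = 80² + 49² = 6400 + 2401 = 8801
Verification: 3999² + 7840² = 15992001 + 61465600 = 77457601 = 8801² ✓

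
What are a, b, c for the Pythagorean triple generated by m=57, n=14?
(3053, 1596, 3445)

Euclid's formula: a = m² - n², b = 2mn, c = m² + n²
m = 57, n = 14
a = 57² - 14² = 3249 - 196 = 3053
b = 2 × 57 × 14 = 1596
c = 57² + 14² = 3249 + 196 = 3445
Verification: 3053² + 1596² = 9320809 + 2547216 = 11868025 = 3445² ✓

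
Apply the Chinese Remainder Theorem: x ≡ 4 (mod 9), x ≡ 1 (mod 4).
13

Using Chinese Remainder Theorem:
M = 9 × 4 = 36
M1 = 4, M2 = 9
y1 = 4^(-1) mod 9 = 7
y2 = 9^(-1) mod 4 = 1
x = (4×4×7 + 1×9×1) mod 36 = 13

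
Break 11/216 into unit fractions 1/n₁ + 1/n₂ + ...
1/20 + 1/1080

Greedy algorithm:
11/216: ceiling(216/11) = 20, use 1/20
1/1080: ceiling(1080/1) = 1080, use 1/1080
Result: 11/216 = 1/20 + 1/1080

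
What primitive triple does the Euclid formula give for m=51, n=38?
(1157, 3876, 4045)

Euclid's formula: a = m² - n², b = 2mn, c = m² + n²
m = 51, n = 38
a = 51² - 38² = 2601 - 1444 = 1157
b = 2 × 51 × 38 = 3876
c = 51² + 38² = 2601 + 1444 = 4045
Verification: 1157² + 3876² = 1338649 + 15023376 = 16362025 = 4045² ✓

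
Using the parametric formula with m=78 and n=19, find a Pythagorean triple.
(5723, 2964, 6445)

Euclid's formula: a = m² - n², b = 2mn, c = m² + n²
m = 78, n = 19
a = 78² - 19² = 6084 - 361 = 5723
b = 2 × 78 × 19 = 2964
c = 78² + 19² = 6084 + 361 = 6445
Verification: 5723² + 2964² = 32752729 + 8785296 = 41538025 = 6445² ✓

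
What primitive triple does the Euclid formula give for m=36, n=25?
(671, 1800, 1921)

Euclid's formula: a = m² - n², b = 2mn, c = m² + n²
m = 36, n = 25
a = 36² - 25² = 1296 - 625 = 671
b = 2 × 36 × 25 = 1800
c = 36² + 25² = 1296 + 625 = 1921
Verification: 671² + 1800² = 450241 + 3240000 = 3690241 = 1921² ✓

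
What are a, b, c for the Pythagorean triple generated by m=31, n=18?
(637, 1116, 1285)

Euclid's formula: a = m² - n², b = 2mn, c = m² + n²
m = 31, n = 18
a = 31² - 18² = 961 - 324 = 637
b = 2 × 31 × 18 = 1116
c = 31² + 18² = 961 + 324 = 1285
Verification: 637² + 1116² = 405769 + 1245456 = 1651225 = 1285² ✓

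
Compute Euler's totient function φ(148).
72

148 = 2^2 × 37
φ(n) = n × ∏(1 - 1/p) for each prime p dividing n
φ(148) = 148 × (1 - 1/2) × (1 - 1/37) = 72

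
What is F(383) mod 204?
97

Matrix identity: Q^n = [[F_(n+1), F_n], [F_n, F_(n-1)]] with Q = [[1,1],[1,0]].
n = 383 = 101111111₂. Square-and-multiply, entries mod 204:
Q^1 = [[1,1],[1,0]]
Q^2 = (Q^1)² = [[2,1],[1,1]]
Q^5 = (Q^2)²·Q = [[8,5],[5,3]]
Q^11 = (Q^5)²·Q = [[144,89],[89,55]]
Q^23 = (Q^11)²·Q = [[60,97],[97,167]]
Q^47 = (Q^23)²·Q = [[144,157],[157,191]]
Q^95 = (Q^47)²·Q = [[60,97],[97,167]]
Q^191 = (Q^95)²·Q = [[144,157],[157,191]]
Q^383 = (Q^191)²·Q = [[60,97],[97,167]]
F_383 mod 204 = Q^383[0][1] = 97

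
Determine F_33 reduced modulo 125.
78

Matrix identity: Q^n = [[F_(n+1), F_n], [F_n, F_(n-1)]] with Q = [[1,1],[1,0]].
n = 33 = 100001₂. Square-and-multiply, entries mod 125:
Q^1 = [[1,1],[1,0]]
Q^2 = (Q^1)² = [[2,1],[1,1]]
Q^4 = (Q^2)² = [[5,3],[3,2]]
Q^8 = (Q^4)² = [[34,21],[21,13]]
Q^16 = (Q^8)² = [[97,112],[112,110]]
Q^33 = (Q^16)²·Q = [[12,78],[78,59]]
F_33 mod 125 = Q^33[0][1] = 78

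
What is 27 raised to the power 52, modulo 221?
157

Repeated squaring. Binary of 52 = 110100.
27^1 ≡ 27 (mod 221); 27^2 ≡ 66 (mod 221); 27^4 ≡ 157 (mod 221); 27^8 ≡ 118 (mod 221); 27^16 ≡ 1 (mod 221); 27^32 ≡ 1 (mod 221)
27^52 = 27^4 × 27^16 × 27^32 ≡ 157 (mod 221)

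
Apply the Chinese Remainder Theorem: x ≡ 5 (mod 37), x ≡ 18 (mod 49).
116

Using Chinese Remainder Theorem:
M = 37 × 49 = 1813
M1 = 49, M2 = 37
y1 = 49^(-1) mod 37 = 34
y2 = 37^(-1) mod 49 = 4
x = (5×49×34 + 18×37×4) mod 1813 = 116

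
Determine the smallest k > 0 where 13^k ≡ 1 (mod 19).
18

19 is prime, so ord(13) divides φ(19) = 18.
Divisors of 18: 1, 2, 3, 6, 9, 18.
Repeated squaring: 13^1 ≡ 13, 13^2 ≡ 17, 13^4 ≡ 4, 13^8 ≡ 16, 13^16 ≡ 9 (mod 19).
Test 13^d mod 19 for each divisor d in increasing order:
13^1 ≡ 13
13^2 ≡ 17
13^3 = 13^2·13^1 ≡ 12
13^6 = 13^4·13^2 ≡ 11
13^9 = 13^8·13^1 ≡ 18
13^18 = 13^16·13^2 ≡ 1  ← first divisor giving 1
The order is 18.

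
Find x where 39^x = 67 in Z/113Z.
107

Baby-step giant-step with step n = ⌈√113⌉ = 11.
Baby steps 39^j mod 113 (j:value) for j=0..10: 0:1, 1:39, 2:52, 3:107, 4:105, 5:27, 6:36, 7:48, 8:64, 9:10, 10:51.
Giant-step multiplier: 39^(-11) ≡ 39^(112-11) = 39^101 ≡ 5 (mod 113).
Giant steps γ_i = 67·5^i mod 113: γ_0=67, γ_1=109, γ_2=93, γ_3=13, γ_4=65, γ_5=99, γ_6=43, γ_7=102, γ_8=58, γ_9=64 (in table at j=8).
x = i·n + j = 9·11 + 8 = 107.
Check: 39^107 ≡ 67 (mod 113).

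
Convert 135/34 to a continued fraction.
[3; 1, 33]

Euclidean algorithm steps:
135 = 3 × 34 + 33
34 = 1 × 33 + 1
33 = 33 × 1 + 0
Continued fraction: [3; 1, 33]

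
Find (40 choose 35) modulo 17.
6

Using Lucas' theorem:
Write n=40 and k=35 in base 17:
n in base 17: [2, 6]
k in base 17: [2, 1]
C(40,35) mod 17 = ∏ C(n_i, k_i) mod 17
Digit binomials (mod 17): C(2,2) = 1; C(6,1) = 6
Product: 1 × 6 = 6 ≡ 6 (mod 17)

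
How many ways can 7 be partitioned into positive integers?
15

p(n) counts ways to write n as a sum of positive integers (order ignored).
Examples: 7; 6 + 1; 5 + 2; 5 + 1 + 1; 4 + 3; ... (15 total)
p(7) = 15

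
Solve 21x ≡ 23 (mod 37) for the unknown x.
x ≡ 24 (mod 37)

gcd(21, 37) = 1, which divides 23, so solutions exist.
Find 21^(-1) mod 37 by the extended Euclidean algorithm:
37 = 1 × 21 + 16  ⟹  16 = (1)·37 + (-1)·21
21 = 1 × 16 + 5  ⟹  5 = (-1)·37 + (2)·21
16 = 3 × 5 + 1  ⟹  1 = (4)·37 + (-7)·21
So (-7)·21 ≡ 1 (mod 37), i.e. 21^(-1) ≡ -7 ≡ 30 (mod 37).
x ≡ 30 × 23 = 690 ≡ 24 (mod 37).
Check: 21 × 24 = 504 ≡ 23 (mod 37).
Unique solution: x ≡ 24 (mod 37)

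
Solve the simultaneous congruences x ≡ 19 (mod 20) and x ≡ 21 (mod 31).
579

Using Chinese Remainder Theorem:
M = 20 × 31 = 620
M1 = 31, M2 = 20
y1 = 31^(-1) mod 20 = 11
y2 = 20^(-1) mod 31 = 14
x = (19×31×11 + 21×20×14) mod 620 = 579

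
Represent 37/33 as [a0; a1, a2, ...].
[1; 8, 4]

Euclidean algorithm steps:
37 = 1 × 33 + 4
33 = 8 × 4 + 1
4 = 4 × 1 + 0
Continued fraction: [1; 8, 4]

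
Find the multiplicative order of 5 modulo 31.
3

31 is prime, so ord(5) divides φ(31) = 30.
Divisors of 30: 1, 2, 3, 5, 6, 10, 15, 30.
Repeated squaring: 5^1 ≡ 5, 5^2 ≡ 25, 5^4 ≡ 5, 5^8 ≡ 25, 5^16 ≡ 5 (mod 31).
Test 5^d mod 31 for each divisor d in increasing order:
5^1 ≡ 5
5^2 ≡ 25
5^3 = 5^2·5^1 ≡ 1  ← first divisor giving 1
The order is 3.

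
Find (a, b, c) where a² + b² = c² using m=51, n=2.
(2597, 204, 2605)

Euclid's formula: a = m² - n², b = 2mn, c = m² + n²
m = 51, n = 2
a = 51² - 2² = 2601 - 4 = 2597
b = 2 × 51 × 2 = 204
c = 51² + 2² = 2601 + 4 = 2605
Verification: 2597² + 204² = 6744409 + 41616 = 6786025 = 2605² ✓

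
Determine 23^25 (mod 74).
23

Repeated squaring. Binary of 25 = 11001.
23^1 ≡ 23 (mod 74); 23^2 ≡ 11 (mod 74); 23^4 ≡ 47 (mod 74); 23^8 ≡ 63 (mod 74); 23^16 ≡ 47 (mod 74)
23^25 = 23^1 × 23^8 × 23^16 ≡ 23 (mod 74)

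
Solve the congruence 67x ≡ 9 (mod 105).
x ≡ 102 (mod 105)

gcd(67, 105) = 1, which divides 9, so solutions exist.
Find 67^(-1) mod 105 by the extended Euclidean algorithm:
105 = 1 × 67 + 38  ⟹  38 = (1)·105 + (-1)·67
67 = 1 × 38 + 29  ⟹  29 = (-1)·105 + (2)·67
38 = 1 × 29 + 9  ⟹  9 = (2)·105 + (-3)·67
29 = 3 × 9 + 2  ⟹  2 = (-7)·105 + (11)·67
9 = 4 × 2 + 1  ⟹  1 = (30)·105 + (-47)·67
So (-47)·67 ≡ 1 (mod 105), i.e. 67^(-1) ≡ -47 ≡ 58 (mod 105).
x ≡ 58 × 9 = 522 ≡ 102 (mod 105).
Check: 67 × 102 = 6834 ≡ 9 (mod 105).
Unique solution: x ≡ 102 (mod 105)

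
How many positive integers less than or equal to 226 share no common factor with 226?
112

226 = 2 × 113
φ(n) = n × ∏(1 - 1/p) for each prime p dividing n
φ(226) = 226 × (1 - 1/2) × (1 - 1/113) = 112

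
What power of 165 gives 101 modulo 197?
96

Baby-step giant-step with step n = ⌈√197⌉ = 15.
Baby steps 165^j mod 197 (j:value) for j=0..14: 0:1, 1:165, 2:39, 3:131, 4:142, 5:184, 6:22, 7:84, 8:70, 9:124, 10:169, 11:108, 12:90, 13:75, 14:161.
Giant-step multiplier: 165^(-15) ≡ 165^(196-15) = 165^181 ≡ 151 (mod 197).
Giant steps γ_i = 101·151^i mod 197: γ_0=101, γ_1=82, γ_2=168, γ_3=152, γ_4=100, γ_5=128, γ_6=22 (in table at j=6).
x = i·n + j = 6·15 + 6 = 96.
Check: 165^96 ≡ 101 (mod 197).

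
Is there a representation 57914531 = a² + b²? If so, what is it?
Not possible

Factorization: 57914531 = 53 × 103^3
By Fermat: n is sum of two squares iff every prime p ≡ 3 (mod 4) appears to even power.
Prime(s) ≡ 3 (mod 4) with odd exponent: [(103, 3)]
Therefore 57914531 cannot be expressed as a² + b².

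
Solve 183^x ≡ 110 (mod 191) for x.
87

Baby-step giant-step with step n = ⌈√191⌉ = 14.
Baby steps 183^j mod 191 (j:value) for j=0..13: 0:1, 1:183, 2:64, 3:61, 4:85, 5:84, 6:92, 7:28, 8:158, 9:73, 10:180, 11:88, 12:60, 13:93.
Giant-step multiplier: 183^(-14) ≡ 183^(190-14) = 183^176 ≡ 86 (mod 191).
Giant steps γ_i = 110·86^i mod 191: γ_0=110, γ_1=101, γ_2=91, γ_3=186, γ_4=143, γ_5=74, γ_6=61 (in table at j=3).
x = i·n + j = 6·14 + 3 = 87.
Check: 183^87 ≡ 110 (mod 191).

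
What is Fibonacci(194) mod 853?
148

Matrix identity: Q^n = [[F_(n+1), F_n], [F_n, F_(n-1)]] with Q = [[1,1],[1,0]].
n = 194 = 11000010₂. Square-and-multiply, entries mod 853:
Q^1 = [[1,1],[1,0]]
Q^3 = (Q^1)²·Q = [[3,2],[2,1]]
Q^6 = (Q^3)² = [[13,8],[8,5]]
Q^12 = (Q^6)² = [[233,144],[144,89]]
Q^24 = (Q^12)² = [[814,306],[306,508]]
Q^48 = (Q^24)² = [[474,210],[210,264]]
Q^97 = (Q^48)²·Q = [[668,81],[81,587]]
Q^194 = (Q^97)² = [[695,148],[148,547]]
F_194 mod 853 = Q^194[0][1] = 148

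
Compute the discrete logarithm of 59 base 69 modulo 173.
69

Baby-step giant-step with step n = ⌈√173⌉ = 14.
Baby steps 69^j mod 173 (j:value) for j=0..13: 0:1, 1:69, 2:90, 3:155, 4:142, 5:110, 6:151, 7:39, 8:96, 9:50, 10:163, 11:2, 12:138, 13:7.
Giant-step multiplier: 69^(-14) ≡ 69^(172-14) = 69^158 ≡ 24 (mod 173).
Giant steps γ_i = 59·24^i mod 173: γ_0=59, γ_1=32, γ_2=76, γ_3=94, γ_4=7 (in table at j=13).
x = i·n + j = 4·14 + 13 = 69.
Check: 69^69 ≡ 59 (mod 173).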